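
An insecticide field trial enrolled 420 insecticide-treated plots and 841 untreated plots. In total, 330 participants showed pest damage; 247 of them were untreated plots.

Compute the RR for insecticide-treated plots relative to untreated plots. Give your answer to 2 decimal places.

insecticide-treated plots with the outcome: 330 − 247 = 83
insecticide-treated plots without the outcome: 420 − 83 = 337
untreated plots without the outcome: 841 − 247 = 594
risk, insecticide-treated plots = 83/420 = 0.1976
risk, untreated plots = 247/841 = 0.2937
RR = 0.1976 / 0.2937 = 0.67

0.67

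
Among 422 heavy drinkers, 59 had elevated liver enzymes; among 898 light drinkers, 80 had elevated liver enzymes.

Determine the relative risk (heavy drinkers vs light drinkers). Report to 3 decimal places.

risk, heavy drinkers = 59/422 = 0.1398
risk, light drinkers = 80/898 = 0.0891
RR = 0.1398 / 0.0891 = 1.569

1.569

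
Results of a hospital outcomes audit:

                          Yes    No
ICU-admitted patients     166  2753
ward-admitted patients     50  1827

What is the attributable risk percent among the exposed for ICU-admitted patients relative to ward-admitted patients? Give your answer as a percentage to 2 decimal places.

AR%: 53.16%

risk, ICU-admitted patients = 166/2919 = 0.05687
risk, ward-admitted patients = 50/1877 = 0.02664
AR% = (0.05687 − 0.02664) / 0.05687 = 0.5316 → 53.16%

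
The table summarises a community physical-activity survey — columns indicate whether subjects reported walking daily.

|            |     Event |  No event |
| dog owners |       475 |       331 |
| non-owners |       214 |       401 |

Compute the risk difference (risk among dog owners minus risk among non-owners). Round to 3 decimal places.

risk, dog owners = 475/806 = 0.5893
risk, non-owners = 214/615 = 0.3480
risk difference = 0.5893 − 0.3480 = 0.241

RD ≈ 0.241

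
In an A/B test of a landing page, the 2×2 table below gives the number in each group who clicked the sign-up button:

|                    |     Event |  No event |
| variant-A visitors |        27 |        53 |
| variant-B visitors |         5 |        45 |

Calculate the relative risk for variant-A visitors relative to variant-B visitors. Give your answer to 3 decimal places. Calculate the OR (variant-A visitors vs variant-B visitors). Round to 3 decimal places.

risk, variant-A visitors = 27/80 = 0.3375
risk, variant-B visitors = 5/50 = 0.1000
RR = 0.3375 / 0.1000 = 3.375
OR = (27 × 45) / (53 × 5) = 1215/265 ≈ 4.585

RR = 3.375; OR = 4.585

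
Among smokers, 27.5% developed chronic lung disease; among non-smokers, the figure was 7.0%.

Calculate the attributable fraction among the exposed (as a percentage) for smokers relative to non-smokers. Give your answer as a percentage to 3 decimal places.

AR% = (0.2750 − 0.0700) / 0.2750 = 0.7455 → 74.545%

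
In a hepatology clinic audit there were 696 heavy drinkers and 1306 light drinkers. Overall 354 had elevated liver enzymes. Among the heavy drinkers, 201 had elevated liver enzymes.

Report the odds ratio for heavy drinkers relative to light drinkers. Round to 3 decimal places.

heavy drinkers without the outcome: 696 − 201 = 495
light drinkers with the outcome: 354 − 201 = 153
light drinkers without the outcome: 1306 − 153 = 1153
OR = (201 × 1153) / (495 × 153) = 231753/75735 ≈ 3.060

OR: 3.060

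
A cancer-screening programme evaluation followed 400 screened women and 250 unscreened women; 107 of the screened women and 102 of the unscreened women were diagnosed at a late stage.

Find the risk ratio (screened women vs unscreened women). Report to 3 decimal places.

0.656

risk, screened women = 107/400 = 0.2675
risk, unscreened women = 102/250 = 0.4080
RR = 0.2675 / 0.4080 = 0.656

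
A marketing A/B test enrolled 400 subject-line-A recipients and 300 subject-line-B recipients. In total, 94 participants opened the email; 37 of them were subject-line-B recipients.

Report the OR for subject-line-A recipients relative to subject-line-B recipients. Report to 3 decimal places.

subject-line-A recipients with the outcome: 94 − 37 = 57
subject-line-A recipients without the outcome: 400 − 57 = 343
subject-line-B recipients without the outcome: 300 − 37 = 263
OR = (57 × 263) / (343 × 37) = 14991/12691 ≈ 1.181

1.181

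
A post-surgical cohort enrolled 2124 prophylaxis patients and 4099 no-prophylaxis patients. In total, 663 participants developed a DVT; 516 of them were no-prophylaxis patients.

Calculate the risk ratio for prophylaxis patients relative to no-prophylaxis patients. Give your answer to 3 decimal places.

prophylaxis patients with the outcome: 663 − 516 = 147
prophylaxis patients without the outcome: 2124 − 147 = 1977
no-prophylaxis patients without the outcome: 4099 − 516 = 3583
risk, prophylaxis patients = 147/2124 = 0.0692
risk, no-prophylaxis patients = 516/4099 = 0.1259
RR = 0.0692 / 0.1259 = 0.550

RR ≈ 0.550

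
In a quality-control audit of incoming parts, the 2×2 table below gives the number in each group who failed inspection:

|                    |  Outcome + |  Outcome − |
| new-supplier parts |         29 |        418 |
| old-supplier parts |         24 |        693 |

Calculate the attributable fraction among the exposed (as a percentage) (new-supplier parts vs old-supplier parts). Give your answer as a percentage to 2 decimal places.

risk, new-supplier parts = 29/447 = 0.06488
risk, old-supplier parts = 24/717 = 0.03347
AR% = (0.06488 − 0.03347) / 0.06488 = 0.4841 → 48.41%

AR% = 48.41%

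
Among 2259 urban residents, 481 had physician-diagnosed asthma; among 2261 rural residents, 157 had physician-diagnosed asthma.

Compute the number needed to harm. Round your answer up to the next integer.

risk, urban residents = 481/2259 = 0.212926
risk, rural residents = 157/2261 = 0.069438
absolute risk difference = 0.143488
1 / 0.143488 = 6.969 → round up → 7

NNH = 7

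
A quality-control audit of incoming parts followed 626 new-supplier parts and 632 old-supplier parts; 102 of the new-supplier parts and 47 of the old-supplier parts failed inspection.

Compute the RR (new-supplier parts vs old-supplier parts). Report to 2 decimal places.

2.19

risk, new-supplier parts = 102/626 = 0.1629
risk, old-supplier parts = 47/632 = 0.0744
RR = 0.1629 / 0.0744 = 2.19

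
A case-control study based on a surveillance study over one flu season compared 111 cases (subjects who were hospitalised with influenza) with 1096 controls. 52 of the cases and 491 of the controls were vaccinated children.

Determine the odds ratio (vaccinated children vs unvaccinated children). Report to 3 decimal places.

odds, vaccinated children = 52/491 = 0.1059
odds, unvaccinated children = 59/605 = 0.0975
OR = 0.1059 / 0.0975 = 1.086

1.086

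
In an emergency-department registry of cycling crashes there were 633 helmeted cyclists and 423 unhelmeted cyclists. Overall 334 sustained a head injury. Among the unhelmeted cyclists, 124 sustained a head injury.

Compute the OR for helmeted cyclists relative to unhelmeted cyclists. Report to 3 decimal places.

OR: 1.197

helmeted cyclists with the outcome: 334 − 124 = 210
helmeted cyclists without the outcome: 633 − 210 = 423
unhelmeted cyclists without the outcome: 423 − 124 = 299
odds, helmeted cyclists = 210/423 = 0.4965
odds, unhelmeted cyclists = 124/299 = 0.4147
OR = 0.4965 / 0.4147 = 1.197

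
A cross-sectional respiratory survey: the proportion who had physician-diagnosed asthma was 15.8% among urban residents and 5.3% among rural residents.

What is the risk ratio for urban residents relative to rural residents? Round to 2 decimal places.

RR = 0.1580 / 0.0530 = 2.98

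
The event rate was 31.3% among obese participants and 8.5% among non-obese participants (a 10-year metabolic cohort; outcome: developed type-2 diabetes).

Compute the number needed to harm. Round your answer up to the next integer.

absolute risk difference = 0.228000
1 / 0.228000 = 4.386 → round up → 5

NNH ≈ 5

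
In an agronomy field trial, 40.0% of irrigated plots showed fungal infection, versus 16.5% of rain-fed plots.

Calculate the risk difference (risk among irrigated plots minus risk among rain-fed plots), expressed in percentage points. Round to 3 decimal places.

RD ≈ 23.500

risk difference = 0.4000 − 0.1650 = 0.2350 → 23.500 percentage points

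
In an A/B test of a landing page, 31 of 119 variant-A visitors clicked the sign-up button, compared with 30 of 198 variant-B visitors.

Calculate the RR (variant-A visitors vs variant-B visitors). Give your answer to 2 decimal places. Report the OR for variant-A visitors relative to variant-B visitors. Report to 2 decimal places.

RR = 1.72; OR = 1.97

risk, variant-A visitors = 31/119 = 0.2605
risk, variant-B visitors = 30/198 = 0.1515
RR = 0.2605 / 0.1515 = 1.72
OR = (31 × 168) / (88 × 30) = 5208/2640 ≈ 1.97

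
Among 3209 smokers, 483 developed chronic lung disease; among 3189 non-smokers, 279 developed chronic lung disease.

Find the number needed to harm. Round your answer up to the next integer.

risk, smokers = 483/3209 = 0.150514
risk, non-smokers = 279/3189 = 0.087488
absolute risk difference = 0.063026
1 / 0.063026 = 15.866 → round up → 16

16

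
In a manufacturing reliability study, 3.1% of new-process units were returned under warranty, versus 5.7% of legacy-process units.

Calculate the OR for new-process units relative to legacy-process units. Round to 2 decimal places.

OR = 0.53

odds, new-process units = 0.03100/0.96900 = 0.03199
odds, legacy-process units = 0.05700/0.94300 = 0.06045
OR = 0.03199 / 0.06045 = 0.53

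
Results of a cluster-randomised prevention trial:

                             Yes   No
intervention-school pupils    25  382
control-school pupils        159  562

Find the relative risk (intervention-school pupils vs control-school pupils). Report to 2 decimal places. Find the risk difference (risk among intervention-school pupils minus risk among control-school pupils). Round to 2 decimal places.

risk, intervention-school pupils = 25/407 = 0.0614
risk, control-school pupils = 159/721 = 0.2205
RR = 0.0614 / 0.2205 = 0.28
risk difference = 0.0614 − 0.2205 = -0.16

RR = 0.28; RD = -0.16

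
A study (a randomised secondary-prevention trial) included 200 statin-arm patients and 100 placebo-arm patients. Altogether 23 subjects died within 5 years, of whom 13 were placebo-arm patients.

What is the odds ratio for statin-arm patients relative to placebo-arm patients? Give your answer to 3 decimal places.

OR = 0.352

statin-arm patients with the outcome: 23 − 13 = 10
statin-arm patients without the outcome: 200 − 10 = 190
placebo-arm patients without the outcome: 100 − 13 = 87
OR = (10 × 87) / (190 × 13) = 870/2470 ≈ 0.352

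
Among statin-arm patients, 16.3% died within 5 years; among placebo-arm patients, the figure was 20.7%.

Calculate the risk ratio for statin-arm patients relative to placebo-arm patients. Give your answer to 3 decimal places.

RR = 0.1630 / 0.2070 = 0.787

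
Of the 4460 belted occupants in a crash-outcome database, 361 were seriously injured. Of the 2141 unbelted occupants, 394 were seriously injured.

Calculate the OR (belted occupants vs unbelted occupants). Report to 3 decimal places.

OR = (361 × 1747) / (4099 × 394) = 630667/1615006 ≈ 0.391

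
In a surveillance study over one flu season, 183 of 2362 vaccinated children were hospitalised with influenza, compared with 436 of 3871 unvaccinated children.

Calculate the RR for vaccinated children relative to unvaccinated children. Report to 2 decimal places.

RR: 0.69

risk, vaccinated children = 183/2362 = 0.0775
risk, unvaccinated children = 436/3871 = 0.1126
RR = 0.0775 / 0.1126 = 0.69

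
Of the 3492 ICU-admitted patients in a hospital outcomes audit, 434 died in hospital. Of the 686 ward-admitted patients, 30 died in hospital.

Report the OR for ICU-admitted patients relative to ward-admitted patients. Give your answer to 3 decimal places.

OR = (434 × 656) / (3058 × 30) = 284704/91740 ≈ 3.103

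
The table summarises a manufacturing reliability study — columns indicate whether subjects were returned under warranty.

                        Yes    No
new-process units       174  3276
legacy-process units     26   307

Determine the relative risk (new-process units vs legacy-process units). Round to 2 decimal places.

RR: 0.65

risk, new-process units = 174/3450 = 0.0504
risk, legacy-process units = 26/333 = 0.0781
RR = 0.0504 / 0.0781 = 0.65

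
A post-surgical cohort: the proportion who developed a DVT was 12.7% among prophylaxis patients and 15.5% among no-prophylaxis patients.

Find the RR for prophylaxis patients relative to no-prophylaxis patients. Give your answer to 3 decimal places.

RR = 0.1270 / 0.1550 = 0.819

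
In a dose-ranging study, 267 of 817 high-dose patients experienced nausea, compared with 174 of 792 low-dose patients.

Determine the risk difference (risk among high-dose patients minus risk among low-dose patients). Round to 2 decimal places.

risk, high-dose patients = 267/817 = 0.3268
risk, low-dose patients = 174/792 = 0.2197
risk difference = 0.3268 − 0.2197 = 0.11

RD ≈ 0.11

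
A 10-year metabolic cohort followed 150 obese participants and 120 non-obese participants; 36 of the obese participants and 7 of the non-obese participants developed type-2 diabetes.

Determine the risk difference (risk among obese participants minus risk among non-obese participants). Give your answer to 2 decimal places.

risk, obese participants = 36/150 = 0.2400
risk, non-obese participants = 7/120 = 0.0583
risk difference = 0.2400 − 0.0583 = 0.18

0.18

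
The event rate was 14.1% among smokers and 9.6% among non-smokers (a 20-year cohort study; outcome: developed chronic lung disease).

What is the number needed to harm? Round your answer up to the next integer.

23

absolute risk difference = 0.045000
1 / 0.045000 = 22.222 → round up → 23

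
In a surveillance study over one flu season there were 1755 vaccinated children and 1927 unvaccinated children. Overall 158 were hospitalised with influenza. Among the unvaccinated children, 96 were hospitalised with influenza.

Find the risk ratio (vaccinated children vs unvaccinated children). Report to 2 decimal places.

vaccinated children with the outcome: 158 − 96 = 62
vaccinated children without the outcome: 1755 − 62 = 1693
unvaccinated children without the outcome: 1927 − 96 = 1831
risk, vaccinated children = 62/1755 = 0.03533
risk, unvaccinated children = 96/1927 = 0.04982
RR = 0.03533 / 0.04982 = 0.71

RR: 0.71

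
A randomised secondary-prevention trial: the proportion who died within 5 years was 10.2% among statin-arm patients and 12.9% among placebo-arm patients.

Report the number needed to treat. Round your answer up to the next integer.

NNT ≈ 38

absolute risk difference = 0.027000
1 / 0.027000 = 37.037 → round up → 38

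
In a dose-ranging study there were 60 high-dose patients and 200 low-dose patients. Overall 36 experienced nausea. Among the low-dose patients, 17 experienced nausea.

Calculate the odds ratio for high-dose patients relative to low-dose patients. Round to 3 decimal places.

high-dose patients with the outcome: 36 − 17 = 19
high-dose patients without the outcome: 60 − 19 = 41
low-dose patients without the outcome: 200 − 17 = 183
OR = (19 × 183) / (41 × 17) = 3477/697 ≈ 4.989

OR = 4.989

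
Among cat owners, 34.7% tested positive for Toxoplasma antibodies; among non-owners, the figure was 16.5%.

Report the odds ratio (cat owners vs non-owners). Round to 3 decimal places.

odds, cat owners = 0.3470/0.6530 = 0.5314
odds, non-owners = 0.1650/0.8350 = 0.1976
OR = 0.5314 / 0.1976 = 2.689

OR = 2.689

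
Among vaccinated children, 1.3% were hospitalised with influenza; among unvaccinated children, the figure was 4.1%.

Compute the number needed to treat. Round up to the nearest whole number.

absolute risk difference = 0.028000
1 / 0.028000 = 35.714 → round up → 36

NNT ≈ 36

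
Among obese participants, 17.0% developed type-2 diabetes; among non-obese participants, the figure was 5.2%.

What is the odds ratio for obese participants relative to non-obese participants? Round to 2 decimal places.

odds, obese participants = 0.1700/0.8300 = 0.2048
odds, non-obese participants = 0.0520/0.9480 = 0.0549
OR = 0.2048 / 0.0549 = 3.73

OR = 3.73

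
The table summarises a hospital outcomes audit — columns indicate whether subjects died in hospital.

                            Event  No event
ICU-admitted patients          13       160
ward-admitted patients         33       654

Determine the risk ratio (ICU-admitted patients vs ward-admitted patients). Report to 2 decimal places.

RR ≈ 1.56

risk, ICU-admitted patients = 13/173 = 0.07514
risk, ward-admitted patients = 33/687 = 0.04803
RR = 0.07514 / 0.04803 = 1.56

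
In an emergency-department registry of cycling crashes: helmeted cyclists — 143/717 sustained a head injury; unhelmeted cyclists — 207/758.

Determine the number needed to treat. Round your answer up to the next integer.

risk, helmeted cyclists = 143/717 = 0.199442
risk, unhelmeted cyclists = 207/758 = 0.273087
absolute risk difference = 0.073645
1 / 0.073645 = 13.579 → round up → 14

NNT: 14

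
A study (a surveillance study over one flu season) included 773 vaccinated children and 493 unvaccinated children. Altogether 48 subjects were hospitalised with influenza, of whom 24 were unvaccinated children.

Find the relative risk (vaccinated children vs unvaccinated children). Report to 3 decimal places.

RR ≈ 0.638

vaccinated children with the outcome: 48 − 24 = 24
vaccinated children without the outcome: 773 − 24 = 749
unvaccinated children without the outcome: 493 − 24 = 469
risk, vaccinated children = 24/773 = 0.03105
risk, unvaccinated children = 24/493 = 0.04868
RR = 0.03105 / 0.04868 = 0.638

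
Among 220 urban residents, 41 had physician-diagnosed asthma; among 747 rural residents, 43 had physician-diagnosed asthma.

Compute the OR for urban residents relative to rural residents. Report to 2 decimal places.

OR: 3.75

odds, urban residents = 41/179 = 0.2291
odds, rural residents = 43/704 = 0.0611
OR = 0.2291 / 0.0611 = 3.75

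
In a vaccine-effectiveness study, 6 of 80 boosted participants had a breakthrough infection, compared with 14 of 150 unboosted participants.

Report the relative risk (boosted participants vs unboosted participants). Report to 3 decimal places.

RR ≈ 0.804

risk, boosted participants = 6/80 = 0.0750
risk, unboosted participants = 14/150 = 0.0933
RR = 0.0750 / 0.0933 = 0.804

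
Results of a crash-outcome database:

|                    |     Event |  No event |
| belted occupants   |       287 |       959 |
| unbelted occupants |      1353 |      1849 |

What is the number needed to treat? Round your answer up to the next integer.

risk, belted occupants = 287/1246 = 0.230337
risk, unbelted occupants = 1353/3202 = 0.422548
absolute risk difference = 0.192211
1 / 0.192211 = 5.203 → round up → 6

6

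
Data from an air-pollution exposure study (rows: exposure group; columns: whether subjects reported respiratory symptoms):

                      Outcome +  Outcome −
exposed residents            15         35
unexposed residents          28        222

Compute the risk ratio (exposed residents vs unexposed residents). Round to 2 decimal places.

2.68

risk, exposed residents = 15/50 = 0.3000
risk, unexposed residents = 28/250 = 0.1120
RR = 0.3000 / 0.1120 = 2.68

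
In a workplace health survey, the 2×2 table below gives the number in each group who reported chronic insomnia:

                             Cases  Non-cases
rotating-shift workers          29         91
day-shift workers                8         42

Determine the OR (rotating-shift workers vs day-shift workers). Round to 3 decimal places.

OR = (29 × 42) / (91 × 8) = 1218/728 ≈ 1.673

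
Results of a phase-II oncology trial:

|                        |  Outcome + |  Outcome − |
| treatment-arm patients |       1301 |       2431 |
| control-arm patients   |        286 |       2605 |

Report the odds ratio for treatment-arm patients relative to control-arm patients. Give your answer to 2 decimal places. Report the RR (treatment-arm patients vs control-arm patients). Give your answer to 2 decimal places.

OR = (1301 × 2605) / (2431 × 286) = 3389105/695266 ≈ 4.87
risk, treatment-arm patients = 1301/3732 = 0.3486
risk, control-arm patients = 286/2891 = 0.0989
RR = 0.3486 / 0.0989 = 3.52

OR = 4.87; RR = 3.52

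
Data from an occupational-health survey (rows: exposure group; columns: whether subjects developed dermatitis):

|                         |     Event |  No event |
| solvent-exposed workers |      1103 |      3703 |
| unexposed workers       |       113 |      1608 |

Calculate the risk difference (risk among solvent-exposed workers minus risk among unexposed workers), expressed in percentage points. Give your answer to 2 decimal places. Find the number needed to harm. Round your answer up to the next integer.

risk, solvent-exposed workers = 1103/4806 = 0.2295
risk, unexposed workers = 113/1721 = 0.0657
risk difference = 0.2295 − 0.0657 = 0.1638 → 16.38 percentage points
absolute risk difference = 0.163845
1 / 0.163845 = 6.103 → round up → 7

RD = 16.38; NNH = 7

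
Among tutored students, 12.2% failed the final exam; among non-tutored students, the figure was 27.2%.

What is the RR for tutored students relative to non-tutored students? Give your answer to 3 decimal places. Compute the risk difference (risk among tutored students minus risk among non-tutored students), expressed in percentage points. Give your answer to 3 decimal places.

RR = 0.449; RD = -15.000

RR = 0.1220 / 0.2720 = 0.449
risk difference = 0.1220 − 0.2720 = -0.1500 → -15.000 percentage points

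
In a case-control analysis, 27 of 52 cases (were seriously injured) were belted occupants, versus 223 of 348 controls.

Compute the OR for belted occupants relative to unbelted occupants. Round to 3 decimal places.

OR = (27 × 125) / (223 × 25) = 3375/5575 ≈ 0.605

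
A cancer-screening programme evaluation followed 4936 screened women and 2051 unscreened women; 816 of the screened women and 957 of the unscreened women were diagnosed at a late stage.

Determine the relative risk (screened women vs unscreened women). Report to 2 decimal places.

risk, screened women = 816/4936 = 0.1653
risk, unscreened women = 957/2051 = 0.4666
RR = 0.1653 / 0.4666 = 0.35

0.35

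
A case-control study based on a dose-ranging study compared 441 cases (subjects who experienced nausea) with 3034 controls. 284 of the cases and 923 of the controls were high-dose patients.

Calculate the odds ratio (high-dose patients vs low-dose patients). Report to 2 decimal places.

OR = (284 × 2111) / (923 × 157) = 599524/144911 ≈ 4.14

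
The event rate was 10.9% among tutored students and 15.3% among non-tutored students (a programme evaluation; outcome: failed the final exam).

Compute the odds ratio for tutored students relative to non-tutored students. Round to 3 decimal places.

odds, tutored students = 0.1090/0.8910 = 0.1223
odds, non-tutored students = 0.1530/0.8470 = 0.1806
OR = 0.1223 / 0.1806 = 0.677

OR: 0.677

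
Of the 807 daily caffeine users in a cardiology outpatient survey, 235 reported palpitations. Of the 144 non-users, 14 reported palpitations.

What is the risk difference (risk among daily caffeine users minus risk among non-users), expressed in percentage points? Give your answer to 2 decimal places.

risk, daily caffeine users = 235/807 = 0.2912
risk, non-users = 14/144 = 0.0972
risk difference = 0.2912 − 0.0972 = 0.1940 → 19.40 percentage points

RD ≈ 19.40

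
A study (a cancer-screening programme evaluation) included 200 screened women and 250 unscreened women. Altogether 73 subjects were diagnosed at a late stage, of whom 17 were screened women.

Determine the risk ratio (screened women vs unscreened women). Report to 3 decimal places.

screened women without the outcome: 200 − 17 = 183
unscreened women with the outcome: 73 − 17 = 56
unscreened women without the outcome: 250 − 56 = 194
risk, screened women = 17/200 = 0.0850
risk, unscreened women = 56/250 = 0.2240
RR = 0.0850 / 0.2240 = 0.379

RR ≈ 0.379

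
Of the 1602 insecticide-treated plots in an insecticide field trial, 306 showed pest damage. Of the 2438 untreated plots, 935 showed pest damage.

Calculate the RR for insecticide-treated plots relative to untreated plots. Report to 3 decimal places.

0.498

risk, insecticide-treated plots = 306/1602 = 0.1910
risk, untreated plots = 935/2438 = 0.3835
RR = 0.1910 / 0.3835 = 0.498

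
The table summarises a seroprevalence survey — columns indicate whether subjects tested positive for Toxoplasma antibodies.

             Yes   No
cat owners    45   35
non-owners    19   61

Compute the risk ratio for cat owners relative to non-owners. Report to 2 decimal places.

RR = 2.37

risk, cat owners = 45/80 = 0.5625
risk, non-owners = 19/80 = 0.2375
RR = 0.5625 / 0.2375 = 2.37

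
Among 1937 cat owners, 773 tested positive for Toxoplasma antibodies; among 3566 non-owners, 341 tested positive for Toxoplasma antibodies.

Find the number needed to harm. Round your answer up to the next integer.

risk, cat owners = 773/1937 = 0.399071
risk, non-owners = 341/3566 = 0.095625
absolute risk difference = 0.303445
1 / 0.303445 = 3.295 → round up → 4

4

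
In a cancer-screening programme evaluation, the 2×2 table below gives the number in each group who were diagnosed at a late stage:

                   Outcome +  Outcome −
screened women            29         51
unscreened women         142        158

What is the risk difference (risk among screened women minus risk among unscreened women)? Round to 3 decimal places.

RD: -0.111

risk, screened women = 29/80 = 0.3625
risk, unscreened women = 142/300 = 0.4733
risk difference = 0.3625 − 0.4733 = -0.111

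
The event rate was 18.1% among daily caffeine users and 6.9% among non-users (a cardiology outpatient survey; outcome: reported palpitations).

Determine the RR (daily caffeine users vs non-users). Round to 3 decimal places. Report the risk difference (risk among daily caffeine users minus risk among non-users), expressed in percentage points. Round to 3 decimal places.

RR = 0.1810 / 0.0690 = 2.623
risk difference = 0.1810 − 0.0690 = 0.1120 → 11.200 percentage points

RR = 2.623; RD = 11.200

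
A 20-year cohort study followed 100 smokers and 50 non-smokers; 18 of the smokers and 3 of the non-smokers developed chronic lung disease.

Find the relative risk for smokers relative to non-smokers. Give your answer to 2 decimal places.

3.00

risk, smokers = 18/100 = 0.1800
risk, non-smokers = 3/50 = 0.0600
RR = 0.1800 / 0.0600 = 3.00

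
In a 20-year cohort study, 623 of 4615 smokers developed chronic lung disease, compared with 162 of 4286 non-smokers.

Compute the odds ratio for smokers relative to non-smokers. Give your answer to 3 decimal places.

OR = (623 × 4124) / (3992 × 162) = 2569252/646704 ≈ 3.973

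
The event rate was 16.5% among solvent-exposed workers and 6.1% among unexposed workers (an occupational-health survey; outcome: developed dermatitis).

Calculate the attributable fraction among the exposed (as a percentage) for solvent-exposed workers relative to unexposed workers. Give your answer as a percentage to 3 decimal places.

AR% = (0.1650 − 0.0610) / 0.1650 = 0.6303 → 63.030%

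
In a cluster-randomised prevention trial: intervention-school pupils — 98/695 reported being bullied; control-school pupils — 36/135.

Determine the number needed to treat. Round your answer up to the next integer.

NNT = 8

risk, intervention-school pupils = 98/695 = 0.141007
risk, control-school pupils = 36/135 = 0.266667
absolute risk difference = 0.125659
1 / 0.125659 = 7.958 → round up → 8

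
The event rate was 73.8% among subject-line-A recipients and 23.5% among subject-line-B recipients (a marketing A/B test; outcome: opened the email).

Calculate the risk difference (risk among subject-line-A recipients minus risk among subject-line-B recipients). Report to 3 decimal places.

risk difference = 0.7380 − 0.2350 = 0.503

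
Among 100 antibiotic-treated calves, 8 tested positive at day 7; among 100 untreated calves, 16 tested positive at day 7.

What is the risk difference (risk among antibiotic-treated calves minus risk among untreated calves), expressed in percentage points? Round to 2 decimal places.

-8.00

risk, antibiotic-treated calves = 8/100 = 0.0800
risk, untreated calves = 16/100 = 0.1600
risk difference = 0.0800 − 0.1600 = -0.0800 → -8.00 percentage points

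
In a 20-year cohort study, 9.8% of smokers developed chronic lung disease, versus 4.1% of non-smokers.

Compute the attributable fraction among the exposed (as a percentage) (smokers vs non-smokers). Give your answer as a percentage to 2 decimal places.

AR% = (0.09800 − 0.04100) / 0.09800 = 0.5816 → 58.16%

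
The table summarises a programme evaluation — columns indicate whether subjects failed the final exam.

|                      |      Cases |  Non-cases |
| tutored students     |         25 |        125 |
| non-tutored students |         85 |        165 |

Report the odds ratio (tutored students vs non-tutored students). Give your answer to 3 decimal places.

odds, tutored students = 25/125 = 0.2000
odds, non-tutored students = 85/165 = 0.5152
OR = 0.2000 / 0.5152 = 0.388

0.388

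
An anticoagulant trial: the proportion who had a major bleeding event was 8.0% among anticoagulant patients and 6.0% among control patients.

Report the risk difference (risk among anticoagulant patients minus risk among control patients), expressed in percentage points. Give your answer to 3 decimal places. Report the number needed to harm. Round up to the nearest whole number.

risk difference = 0.0800 − 0.0600 = 0.0200 → 2.000 percentage points
absolute risk difference = 0.020000
1 / 0.020000 = 50.000 → round up → 50

RD = 2.000; NNH = 50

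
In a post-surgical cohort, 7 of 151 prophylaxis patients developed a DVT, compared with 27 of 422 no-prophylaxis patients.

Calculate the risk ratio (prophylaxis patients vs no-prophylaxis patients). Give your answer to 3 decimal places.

risk, prophylaxis patients = 7/151 = 0.04636
risk, no-prophylaxis patients = 27/422 = 0.06398
RR = 0.04636 / 0.06398 = 0.725

0.725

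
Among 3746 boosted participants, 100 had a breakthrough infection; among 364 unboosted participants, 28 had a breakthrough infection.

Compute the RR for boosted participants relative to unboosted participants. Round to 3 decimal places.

risk, boosted participants = 100/3746 = 0.02670
risk, unboosted participants = 28/364 = 0.07692
RR = 0.02670 / 0.07692 = 0.347

0.347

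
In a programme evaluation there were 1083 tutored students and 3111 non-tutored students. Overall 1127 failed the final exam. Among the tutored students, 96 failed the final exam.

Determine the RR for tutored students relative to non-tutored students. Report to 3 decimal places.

tutored students without the outcome: 1083 − 96 = 987
non-tutored students with the outcome: 1127 − 96 = 1031
non-tutored students without the outcome: 3111 − 1031 = 2080
risk, tutored students = 96/1083 = 0.0886
risk, non-tutored students = 1031/3111 = 0.3314
RR = 0.0886 / 0.3314 = 0.267

RR ≈ 0.267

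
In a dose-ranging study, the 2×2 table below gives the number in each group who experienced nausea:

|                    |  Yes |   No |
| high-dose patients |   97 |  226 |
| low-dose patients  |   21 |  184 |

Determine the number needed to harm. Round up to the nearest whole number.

6

risk, high-dose patients = 97/323 = 0.300310
risk, low-dose patients = 21/205 = 0.102439
absolute risk difference = 0.197871
1 / 0.197871 = 5.054 → round up → 6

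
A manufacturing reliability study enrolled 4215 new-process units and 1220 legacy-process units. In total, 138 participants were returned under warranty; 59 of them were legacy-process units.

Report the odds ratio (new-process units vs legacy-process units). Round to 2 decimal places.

0.38

new-process units with the outcome: 138 − 59 = 79
new-process units without the outcome: 4215 − 79 = 4136
legacy-process units without the outcome: 1220 − 59 = 1161
OR = (79 × 1161) / (4136 × 59) = 91719/244024 ≈ 0.38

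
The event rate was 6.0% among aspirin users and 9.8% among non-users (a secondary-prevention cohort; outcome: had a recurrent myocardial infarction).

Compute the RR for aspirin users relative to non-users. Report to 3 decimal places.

RR = 0.0600 / 0.0980 = 0.612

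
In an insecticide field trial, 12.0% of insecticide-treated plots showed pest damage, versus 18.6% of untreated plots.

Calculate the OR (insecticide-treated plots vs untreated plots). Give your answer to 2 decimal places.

odds, insecticide-treated plots = 0.1200/0.8800 = 0.1364
odds, untreated plots = 0.1860/0.8140 = 0.2285
OR = 0.1364 / 0.2285 = 0.60

0.60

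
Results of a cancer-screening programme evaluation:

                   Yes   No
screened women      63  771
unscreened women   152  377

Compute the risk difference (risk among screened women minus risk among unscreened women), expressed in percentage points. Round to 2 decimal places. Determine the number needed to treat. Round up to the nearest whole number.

risk, screened women = 63/834 = 0.0755
risk, unscreened women = 152/529 = 0.2873
risk difference = 0.0755 − 0.2873 = -0.2118 → -21.18 percentage points
absolute risk difference = 0.211795
1 / 0.211795 = 4.722 → round up → 5

RD = -21.18; NNT = 5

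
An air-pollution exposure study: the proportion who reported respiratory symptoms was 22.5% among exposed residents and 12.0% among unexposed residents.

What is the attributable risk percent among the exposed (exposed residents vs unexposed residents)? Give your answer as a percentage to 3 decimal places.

AR% = (0.2250 − 0.1200) / 0.2250 = 0.4667 → 46.667%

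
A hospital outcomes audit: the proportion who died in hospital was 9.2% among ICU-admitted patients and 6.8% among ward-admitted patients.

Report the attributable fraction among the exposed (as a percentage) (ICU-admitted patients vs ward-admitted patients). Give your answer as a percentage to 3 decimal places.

AR% = (0.0920 − 0.0680) / 0.0920 = 0.2609 → 26.087%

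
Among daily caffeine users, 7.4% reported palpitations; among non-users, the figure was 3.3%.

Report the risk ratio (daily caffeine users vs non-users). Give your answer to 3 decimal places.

RR = 0.07400 / 0.03300 = 2.242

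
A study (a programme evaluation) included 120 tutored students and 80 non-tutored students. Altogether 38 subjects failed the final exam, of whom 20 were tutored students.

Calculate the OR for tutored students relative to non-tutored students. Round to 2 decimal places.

0.69

tutored students without the outcome: 120 − 20 = 100
non-tutored students with the outcome: 38 − 20 = 18
non-tutored students without the outcome: 80 − 18 = 62
odds, tutored students = 20/100 = 0.2000
odds, non-tutored students = 18/62 = 0.2903
OR = 0.2000 / 0.2903 = 0.69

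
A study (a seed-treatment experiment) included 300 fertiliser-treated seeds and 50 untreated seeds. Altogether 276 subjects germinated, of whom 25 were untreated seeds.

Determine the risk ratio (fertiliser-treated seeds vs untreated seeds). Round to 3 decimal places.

fertiliser-treated seeds with the outcome: 276 − 25 = 251
fertiliser-treated seeds without the outcome: 300 − 251 = 49
untreated seeds without the outcome: 50 − 25 = 25
risk, fertiliser-treated seeds = 251/300 = 0.8367
risk, untreated seeds = 25/50 = 0.5000
RR = 0.8367 / 0.5000 = 1.673

RR ≈ 1.673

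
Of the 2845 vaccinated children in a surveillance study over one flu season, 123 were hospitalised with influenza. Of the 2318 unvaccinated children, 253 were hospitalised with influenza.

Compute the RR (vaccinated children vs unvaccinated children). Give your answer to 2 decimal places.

risk, vaccinated children = 123/2845 = 0.04323
risk, unvaccinated children = 253/2318 = 0.10915
RR = 0.04323 / 0.10915 = 0.40

RR = 0.40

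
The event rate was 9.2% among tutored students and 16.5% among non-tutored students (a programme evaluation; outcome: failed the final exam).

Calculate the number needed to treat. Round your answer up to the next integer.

NNT = 14

absolute risk difference = 0.073000
1 / 0.073000 = 13.699 → round up → 14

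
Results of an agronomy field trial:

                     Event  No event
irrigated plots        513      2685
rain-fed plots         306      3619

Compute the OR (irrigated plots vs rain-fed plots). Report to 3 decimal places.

OR = (513 × 3619) / (2685 × 306) = 1856547/821610 ≈ 2.260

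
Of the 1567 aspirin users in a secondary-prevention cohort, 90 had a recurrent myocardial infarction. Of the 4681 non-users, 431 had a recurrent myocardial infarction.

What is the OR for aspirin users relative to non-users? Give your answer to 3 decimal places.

OR = (90 × 4250) / (1477 × 431) = 382500/636587 ≈ 0.601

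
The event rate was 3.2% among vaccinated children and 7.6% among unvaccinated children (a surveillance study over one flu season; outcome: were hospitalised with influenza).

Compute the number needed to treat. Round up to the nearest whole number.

NNT ≈ 23

absolute risk difference = 0.044000
1 / 0.044000 = 22.727 → round up → 23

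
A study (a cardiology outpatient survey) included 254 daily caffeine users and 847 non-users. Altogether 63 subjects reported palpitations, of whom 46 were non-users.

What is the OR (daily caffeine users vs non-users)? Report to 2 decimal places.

OR: 1.25

daily caffeine users with the outcome: 63 − 46 = 17
daily caffeine users without the outcome: 254 − 17 = 237
non-users without the outcome: 847 − 46 = 801
OR = (17 × 801) / (237 × 46) = 13617/10902 ≈ 1.25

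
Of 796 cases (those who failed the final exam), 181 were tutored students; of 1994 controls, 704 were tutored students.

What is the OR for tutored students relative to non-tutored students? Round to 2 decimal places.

OR = (181 × 1290) / (704 × 615) = 233490/432960 ≈ 0.54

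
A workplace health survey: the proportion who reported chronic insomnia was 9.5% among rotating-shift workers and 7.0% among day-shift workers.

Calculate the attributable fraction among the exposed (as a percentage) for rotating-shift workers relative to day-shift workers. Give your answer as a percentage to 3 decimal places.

AR% = (0.0950 − 0.0700) / 0.0950 = 0.2632 → 26.316%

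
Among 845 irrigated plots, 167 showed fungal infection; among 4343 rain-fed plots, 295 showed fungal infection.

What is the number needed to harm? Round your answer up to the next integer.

NNH = 8

risk, irrigated plots = 167/845 = 0.197633
risk, rain-fed plots = 295/4343 = 0.067925
absolute risk difference = 0.129708
1 / 0.129708 = 7.710 → round up → 8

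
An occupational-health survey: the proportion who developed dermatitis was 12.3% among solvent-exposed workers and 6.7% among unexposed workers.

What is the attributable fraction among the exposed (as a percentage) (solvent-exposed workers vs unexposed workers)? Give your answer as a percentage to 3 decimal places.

AR% = (0.1230 − 0.0670) / 0.1230 = 0.4553 → 45.528%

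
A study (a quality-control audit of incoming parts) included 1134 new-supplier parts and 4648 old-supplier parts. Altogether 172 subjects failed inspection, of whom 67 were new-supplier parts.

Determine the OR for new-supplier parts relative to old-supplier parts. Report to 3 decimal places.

new-supplier parts without the outcome: 1134 − 67 = 1067
old-supplier parts with the outcome: 172 − 67 = 105
old-supplier parts without the outcome: 4648 − 105 = 4543
OR = (67 × 4543) / (1067 × 105) = 304381/112035 ≈ 2.717

2.717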